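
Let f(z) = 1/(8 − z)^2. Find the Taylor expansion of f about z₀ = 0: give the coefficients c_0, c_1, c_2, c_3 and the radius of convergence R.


Let w = z − z₀, so z = z₀ + w.
Then 8 − z = 8 − (z₀ + w) = (8 − z₀) − w = 8 − w.
f(z) = 1/(8 − w)^2 = (1/(8)^2) · (1 − w/(8))^{−2}.
By the binomial series (1−u)^{−2} = Σ_{n≥0} C(n+1, 1) u^n for |u|<1, with u = w/(8):
  c_n = C(n+1, 1) / (8)^(n+2).
  c_0 = 1/(8)^2 = 1/64.
  c_1 = 2/(8)^3 = 1/256.
  c_2 = 3/(8)^4 = 3/4096.
  c_3 = 4/(8)^5 = 1/8192.
The series is valid for |w/d| < 1, i.e. |z − z₀| < |d|.
Radius of convergence: R = |8 − z₀| = |8| = 8 (distance from z₀ to the singularity z = 8).

c_0 = 1/64, c_1 = 1/256, c_2 = 3/4096, c_3 = 1/8192; R = 8.


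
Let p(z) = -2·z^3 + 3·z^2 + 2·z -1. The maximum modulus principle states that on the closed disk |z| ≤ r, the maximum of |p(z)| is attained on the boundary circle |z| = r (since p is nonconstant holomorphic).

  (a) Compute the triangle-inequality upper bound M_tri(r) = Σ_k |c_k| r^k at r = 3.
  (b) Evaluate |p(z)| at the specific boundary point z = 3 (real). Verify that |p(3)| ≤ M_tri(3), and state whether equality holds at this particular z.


Coefficients: c_0 = -1, c_1 = 2, c_2 = 3, c_3 = -2. Radius r = 3.
Part (a). Triangle bound: M_tri(r) = Σ_k |c_k| r^k
  = |-1|·3^0 + |2|·3^1 + |3|·3^2 + |-2|·3^3
  = 1 + 6 + 27 + 54 = 88.
This bounds M(r) := max_{|z|=r} |p(z)| from above; equality holds iff all terms c_k z^k can be made to align in phase at a single z on |z|=r.
Part (b). At z = 3 (real, on the circle |z| = r):
  p(3) = (-1)·3^0 + (2)·3^1 + (3)·3^2 + (-2)·3^3 = -22.
  |p(3)| = 22.
Check: |p(3)| = 22 ≤ 88 = M_tri(3). ✓ Equality does not hold at z = 3 (the coefficients have mixed signs, so the terms do not all align in phase there).

M_tri(3) = 88; |p(3)| = 22; equality at z=3: no.


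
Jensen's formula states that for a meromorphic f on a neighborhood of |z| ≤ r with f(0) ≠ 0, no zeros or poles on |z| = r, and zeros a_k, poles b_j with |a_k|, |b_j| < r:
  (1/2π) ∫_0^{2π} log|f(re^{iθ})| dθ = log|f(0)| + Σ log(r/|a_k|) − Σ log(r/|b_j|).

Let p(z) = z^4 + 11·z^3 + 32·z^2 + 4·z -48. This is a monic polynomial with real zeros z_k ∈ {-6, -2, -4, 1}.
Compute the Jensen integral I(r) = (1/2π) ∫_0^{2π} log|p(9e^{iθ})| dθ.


Zeros: -6, -4, -2, 1; r = 9.
Inside |z| < r: -6, -4, -2, 1. Outside (|z| ≥ r): ∅.
p(0) = -48, so log|p(0)| = log(48) = 3.8712.
Apply Jensen: I(r) = log|p(0)| + Σ_k log(r/|z_k|), summed over zeros inside |z| < r.
  log(r/|z_k|) for z_k = -6: log(9/6) = 0.4055
  log(r/|z_k|) for z_k = -2: log(9/2) = 1.5041
  log(r/|z_k|) for z_k = -4: log(9/4) = 0.8109
  log(r/|z_k|) for z_k = 1: log(9/1) = 2.1972
Sum over inside zeros: 4.9177.
I(r) = log|p(0)| + (inside sum) = 3.8712 + 4.9177 = 8.7889.
Closed form (all zeros inside, monic): I(r) = n·log(r) = 4·log(9) = 8.7889. ✓

I(r) ≈ 8.7889.


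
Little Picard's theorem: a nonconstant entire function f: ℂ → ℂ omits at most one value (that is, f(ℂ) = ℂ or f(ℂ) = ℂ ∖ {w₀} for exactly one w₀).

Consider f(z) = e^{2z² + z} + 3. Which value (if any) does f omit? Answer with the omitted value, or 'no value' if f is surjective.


Little Picard bounds the complement of f(ℂ) to at most one point.
The exponent g(z) = 2z² + z is a nonconstant polynomial, hence surjective onto ℂ. So e^{g(z)} takes every value in {e^w : w ∈ ℂ} = ℂ ∖ {0}. Adding 3 shifts the range to ℂ ∖ {3}. f omits exactly 3.

Omitted value: 3.


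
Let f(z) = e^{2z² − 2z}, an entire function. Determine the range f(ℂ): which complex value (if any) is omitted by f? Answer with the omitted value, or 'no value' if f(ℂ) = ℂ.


Little Picard bounds the complement of f(ℂ) to at most one point.
The exponent g(z) = 2z² − 2z is a nonconstant polynomial, hence surjective onto ℂ. So e^{g(z)} takes every value in {e^w : w ∈ ℂ} = ℂ ∖ {0}. Adding 0 shifts the range to ℂ ∖ {0}. f omits exactly 0.

Omitted value: 0.


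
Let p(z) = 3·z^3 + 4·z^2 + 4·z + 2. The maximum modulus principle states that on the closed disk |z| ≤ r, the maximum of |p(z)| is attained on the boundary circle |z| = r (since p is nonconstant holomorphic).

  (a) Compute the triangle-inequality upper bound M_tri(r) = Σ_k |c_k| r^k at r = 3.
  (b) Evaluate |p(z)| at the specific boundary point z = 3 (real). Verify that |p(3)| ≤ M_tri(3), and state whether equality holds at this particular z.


Coefficients: c_0 = 2, c_1 = 4, c_2 = 4, c_3 = 3. Radius r = 3.
Part (a). Triangle bound: M_tri(r) = Σ_k |c_k| r^k
  = |2|·3^0 + |4|·3^1 + |4|·3^2 + |3|·3^3
  = 2 + 12 + 36 + 81 = 131.
This bounds M(r) := max_{|z|=r} |p(z)| from above; equality holds iff all terms c_k z^k can be made to align in phase at a single z on |z|=r.
Part (b). At z = 3 (real, on the circle |z| = r):
  p(3) = (2)·3^0 + (4)·3^1 + (4)·3^2 + (3)·3^3 = 131.
  |p(3)| = 131.
Since all nonzero coefficients share the same sign, |p(3)| = 131 = M_tri(3); the triangle bound is attained at z = 3, so in fact M(r) = 131.

M_tri(3) = 131; |p(3)| = 131; equality at z=3: yes.


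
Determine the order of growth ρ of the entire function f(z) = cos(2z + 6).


cos(w) is a linear combination of e^{iw} and e^{−iw} (or e^w, e^{−w} in the hyperbolic case), so |cos(w)| ≤ e^{|w|}. With w = 2z + 6, |w| ≤ 2|z| + 6 = 2r + 6 on |z| = r, giving M(r) ≤ e^{2r + 6}, so ρ ≤ 1. On a suitable ray (z = it for sin/cos; z = t for sinh/cosh, t real → ∞), |cos(2z + 6)| grows like e^{2|t|}/2, so ρ ≥ 1. Hence ρ = 1.
Therefore ρ = 1.

Order ρ = 1.


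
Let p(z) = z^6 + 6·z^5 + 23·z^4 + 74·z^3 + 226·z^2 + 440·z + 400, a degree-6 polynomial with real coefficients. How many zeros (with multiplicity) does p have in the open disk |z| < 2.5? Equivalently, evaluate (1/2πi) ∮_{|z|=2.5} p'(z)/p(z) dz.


The zeros of p are: (-2 + 2i), (-2 - 2i), (1 + 3i), (1 - 3i), (-2 + 1i), (-2 - 1i).
Their magnitudes are: 2.828, 2.828, 3.162, 3.162, 2.236, 2.236.
Zeros with |z| < R = 2.5: (-2 + 1i), (-2 - 1i).
Count = 2.
By the argument principle, (1/2πi) ∮_{|z|=R} p'(z)/p(z) dz equals exactly this count.

Number of zeros inside |z| < 2.5: 2.


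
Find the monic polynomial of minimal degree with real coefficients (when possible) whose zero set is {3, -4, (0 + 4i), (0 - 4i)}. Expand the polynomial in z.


The polynomial is p(z) = ∏_{α ∈ S} (z − α), where S = {3, -4, (0 + 4i), (0 - 4i)}.
Expanding the product yields: p(z) = z^4 + z^3 + 4·z^2 + 16·z -192.
Note conjugate pairs combine to real quadratics: (z − (0+4i))(z − (0−4i)) = z² + 16.
The resulting polynomial has degree 4 and real coefficients as required.

p(z) = z^4 + z^3 + 4·z^2 + 16·z -192.


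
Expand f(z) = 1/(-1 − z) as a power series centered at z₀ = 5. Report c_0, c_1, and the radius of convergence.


Let w = z − z₀, so z = z₀ + w.
Then -1 − z = -1 − (z₀ + w) = (-1 − z₀) − w = -6 − w.
f(z) = 1/(-6 − w) = (1/(-6)) · 1/(1 − w/(-6)) = Σ_{n≥0} w^n / (-6)^(n+1).
So c_n = 1/(-6)^(n+1):
  c_0 = 1/(-6)^1 = -1/6.
  c_1 = 1/(-6)^2 = 1/36.
The series is valid for |w/d| < 1, i.e. |z − z₀| < |d|.
Radius of convergence: R = |-1 − z₀| = |-6| = 6 (distance from z₀ to the singularity z = -1).

c_0 = -1/6, c_1 = 1/36; R = 6.


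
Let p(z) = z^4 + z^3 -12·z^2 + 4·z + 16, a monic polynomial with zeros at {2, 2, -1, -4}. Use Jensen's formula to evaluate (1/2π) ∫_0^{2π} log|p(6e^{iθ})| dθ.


Zeros: -4, -1, 2, 2; r = 6.
Inside |z| < r: -4, -1, 2, 2. Outside (|z| ≥ r): ∅.
p(0) = 16, so log|p(0)| = log(16) = 2.7726.
Apply Jensen: I(r) = log|p(0)| + Σ_k log(r/|z_k|), summed over zeros inside |z| < r.
  log(r/|z_k|) for z_k = 2: log(6/2) = 1.0986
  log(r/|z_k|) for z_k = 2: log(6/2) = 1.0986
  log(r/|z_k|) for z_k = -1: log(6/1) = 1.7918
  log(r/|z_k|) for z_k = -4: log(6/4) = 0.4055
Sum over inside zeros: 4.3944.
I(r) = log|p(0)| + (inside sum) = 2.7726 + 4.3944 = 7.1670.
Closed form (all zeros inside, monic): I(r) = n·log(r) = 4·log(6) = 7.1670. ✓

I(r) ≈ 7.1670.


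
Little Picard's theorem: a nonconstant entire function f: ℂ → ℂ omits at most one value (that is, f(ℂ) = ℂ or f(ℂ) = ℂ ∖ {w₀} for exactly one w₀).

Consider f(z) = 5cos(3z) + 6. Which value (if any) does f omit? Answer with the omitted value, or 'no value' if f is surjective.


Little Picard bounds the complement of f(ℂ) to at most one point.
cos is entire and surjective onto ℂ: for every w ∈ ℂ, cos(ζ) = w has a solution ζ ∈ ℂ (e.g., via the complex inverse arccos). With ζ = 3z this gives z = ζ/(3). Then 5·cos(3z) takes every value in 5·ℂ = ℂ, and adding 6 is a bijection of ℂ. So f is surjective and omits no value. (Note: only on the real line is cos bounded by [−1, 1].)

Omitted value: no value.


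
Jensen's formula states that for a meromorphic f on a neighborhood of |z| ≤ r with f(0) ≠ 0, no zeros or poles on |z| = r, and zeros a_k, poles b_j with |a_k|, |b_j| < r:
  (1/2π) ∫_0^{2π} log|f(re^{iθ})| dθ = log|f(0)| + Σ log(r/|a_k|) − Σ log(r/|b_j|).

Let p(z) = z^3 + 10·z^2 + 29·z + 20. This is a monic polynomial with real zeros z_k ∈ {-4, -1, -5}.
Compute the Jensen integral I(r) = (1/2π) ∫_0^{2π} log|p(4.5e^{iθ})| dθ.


Zeros: -5, -4, -1; r = 4.5.
Inside |z| < r: -4, -1. Outside (|z| ≥ r): -5.
p(0) = 20, so log|p(0)| = log(20) = 2.9957.
Apply Jensen: I(r) = log|p(0)| + Σ_k log(r/|z_k|), summed over zeros inside |z| < r.
  log(r/|z_k|) for z_k = -4: log(4.5/4) = 0.1178
  log(r/|z_k|) for z_k = -1: log(4.5/1) = 1.5041
  Outside zeros (-5) contribute nothing to the Jensen sum.
Sum over inside zeros: 1.6219.
I(r) = log|p(0)| + (inside sum) = 2.9957 + 1.6219 = 4.6176.
Note: since some zeros are outside |z| ≤ r, the simplified n·log(r) form does NOT apply — only the inside zeros contribute.

I(r) ≈ 4.6176.


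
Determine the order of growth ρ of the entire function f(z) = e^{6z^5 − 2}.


|e^{6z^5 − 2}| = e^{Re(6·z^5) + -2} ≤ e^{6|z|^5 + -2} = e^{6r^5 + -2} on |z| = r, so ρ ≤ 5. Choosing z on |z|=r so that 6·z^5 is real positive (always possible by picking arg z appropriately) gives |f(z)| = e^{6r^5 + -2}, matching the bound. The additive constant -2 does not affect log log M(r) ~ 5·log r. Hence ρ = 5.
Therefore ρ = 5.

Order ρ = 5.


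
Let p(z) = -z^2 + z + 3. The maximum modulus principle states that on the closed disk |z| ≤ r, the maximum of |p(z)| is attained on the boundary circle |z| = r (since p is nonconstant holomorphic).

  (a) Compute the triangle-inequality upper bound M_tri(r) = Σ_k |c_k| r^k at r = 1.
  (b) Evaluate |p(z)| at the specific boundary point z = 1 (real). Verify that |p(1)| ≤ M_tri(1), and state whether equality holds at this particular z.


Coefficients: c_0 = 3, c_1 = 1, c_2 = -1. Radius r = 1.
Part (a). Triangle bound: M_tri(r) = Σ_k |c_k| r^k
  = |3|·1^0 + |1|·1^1 + |-1|·1^2
  = 3 + 1 + 1 = 5.
This bounds M(r) := max_{|z|=r} |p(z)| from above; equality holds iff all terms c_k z^k can be made to align in phase at a single z on |z|=r.
Part (b). At z = 1 (real, on the circle |z| = r):
  p(1) = (3)·1^0 + (1)·1^1 + (-1)·1^2 = 3.
  |p(1)| = 3.
Check: |p(1)| = 3 ≤ 5 = M_tri(1). ✓ Equality does not hold at z = 1 (the coefficients have mixed signs, so the terms do not all align in phase there).

M_tri(1) = 5; |p(1)| = 3; equality at z=1: no.


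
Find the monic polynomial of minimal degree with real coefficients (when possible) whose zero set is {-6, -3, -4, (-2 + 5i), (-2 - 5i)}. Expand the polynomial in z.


The polynomial is p(z) = ∏_{α ∈ S} (z − α), where S = {-6, -3, -4, (-2 + 5i), (-2 - 5i)}.
Expanding the product yields: p(z) = z^5 + 17·z^4 + 135·z^3 + 665·z^2 + 1854·z + 2088.
Note conjugate pairs combine to real quadratics: (z − (-2+5i))(z − (-2−5i)) = z² + 4z + 29.
The resulting polynomial has degree 5 and real coefficients as required.

p(z) = z^5 + 17·z^4 + 135·z^3 + 665·z^2 + 1854·z + 2088.


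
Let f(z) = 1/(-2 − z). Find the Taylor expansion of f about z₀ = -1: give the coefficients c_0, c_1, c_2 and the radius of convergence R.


Let w = z − z₀, so z = z₀ + w.
Then -2 − z = -2 − (z₀ + w) = (-2 − z₀) − w = -1 − w.
f(z) = 1/(-1 − w) = (1/(-1)) · 1/(1 − w/(-1)) = Σ_{n≥0} w^n / (-1)^(n+1).
So c_n = 1/(-1)^(n+1):
  c_0 = 1/(-1)^1 = -1.
  c_1 = 1/(-1)^2 = 1.
  c_2 = 1/(-1)^3 = -1.
The series is valid for |w/d| < 1, i.e. |z − z₀| < |d|.
Radius of convergence: R = |-2 − z₀| = |-1| = 1 (distance from z₀ to the singularity z = -2).

c_0 = -1, c_1 = 1, c_2 = -1; R = 1.


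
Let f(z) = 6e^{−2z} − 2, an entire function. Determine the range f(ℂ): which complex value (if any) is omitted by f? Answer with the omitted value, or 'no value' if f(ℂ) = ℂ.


Little Picard bounds the complement of f(ℂ) to at most one point.
e^{−2z} is never zero on ℂ, so 6·e^{−2z} takes every value in ℂ ∖ {0}. Adding -2 shifts the range to ℂ ∖ {-2}. Thus f omits exactly the value -2.

Omitted value: -2.


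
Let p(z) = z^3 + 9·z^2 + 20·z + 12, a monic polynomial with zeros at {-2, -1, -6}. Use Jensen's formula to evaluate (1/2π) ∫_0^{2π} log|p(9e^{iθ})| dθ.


Zeros: -6, -2, -1; r = 9.
Inside |z| < r: -6, -2, -1. Outside (|z| ≥ r): ∅.
p(0) = 12, so log|p(0)| = log(12) = 2.4849.
Apply Jensen: I(r) = log|p(0)| + Σ_k log(r/|z_k|), summed over zeros inside |z| < r.
  log(r/|z_k|) for z_k = -2: log(9/2) = 1.5041
  log(r/|z_k|) for z_k = -1: log(9/1) = 2.1972
  log(r/|z_k|) for z_k = -6: log(9/6) = 0.4055
Sum over inside zeros: 4.1068.
I(r) = log|p(0)| + (inside sum) = 2.4849 + 4.1068 = 6.5917.
Closed form (all zeros inside, monic): I(r) = n·log(r) = 3·log(9) = 6.5917. ✓

I(r) ≈ 6.5917.


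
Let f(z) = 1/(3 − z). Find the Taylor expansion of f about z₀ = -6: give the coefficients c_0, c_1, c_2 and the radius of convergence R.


Let w = z − z₀, so z = z₀ + w.
Then 3 − z = 3 − (z₀ + w) = (3 − z₀) − w = 9 − w.
f(z) = 1/(9 − w) = (1/(9)) · 1/(1 − w/(9)) = Σ_{n≥0} w^n / (9)^(n+1).
So c_n = 1/(9)^(n+1):
  c_0 = 1/(9)^1 = 1/9.
  c_1 = 1/(9)^2 = 1/81.
  c_2 = 1/(9)^3 = 1/729.
The series is valid for |w/d| < 1, i.e. |z − z₀| < |d|.
Radius of convergence: R = |3 − z₀| = |9| = 9 (distance from z₀ to the singularity z = 3).

c_0 = 1/9, c_1 = 1/81, c_2 = 1/729; R = 9.


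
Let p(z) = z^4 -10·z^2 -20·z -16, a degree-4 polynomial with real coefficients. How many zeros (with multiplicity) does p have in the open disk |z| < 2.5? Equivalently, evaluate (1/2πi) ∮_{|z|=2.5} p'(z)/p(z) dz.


The zeros of p are: 4, -2, (-1 + 1i), (-1 - 1i).
Their magnitudes are: 4, 2, 1.414, 1.414.
Zeros with |z| < R = 2.5: -2, (-1 + 1i), (-1 - 1i).
Count = 3.
By the argument principle, (1/2πi) ∮_{|z|=R} p'(z)/p(z) dz equals exactly this count.

Number of zeros inside |z| < 2.5: 3.


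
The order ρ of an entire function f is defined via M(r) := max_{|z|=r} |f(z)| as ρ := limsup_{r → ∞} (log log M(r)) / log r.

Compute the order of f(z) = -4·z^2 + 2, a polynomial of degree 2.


|f(z)| ≤ Σ|c_k|·r^k = O(r^2) as r → ∞. Polynomial growth is O(e^{r^ε}) for every ε > 0 (since r^2/e^{r^ε} → 0), so ρ ≤ ε for all ε > 0, i.e. ρ = 0. Every nonconstant polynomial has order 0.
Therefore ρ = 0.

Order ρ = 0.


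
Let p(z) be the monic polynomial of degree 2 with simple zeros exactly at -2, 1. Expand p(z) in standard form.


The polynomial is p(z) = ∏_{α ∈ S} (z − α), where S = {-2, 1}.
Expanding the product yields: p(z) = z^2 + z -2.
The resulting polynomial has degree 2 and real coefficients as required.

p(z) = z^2 + z -2.


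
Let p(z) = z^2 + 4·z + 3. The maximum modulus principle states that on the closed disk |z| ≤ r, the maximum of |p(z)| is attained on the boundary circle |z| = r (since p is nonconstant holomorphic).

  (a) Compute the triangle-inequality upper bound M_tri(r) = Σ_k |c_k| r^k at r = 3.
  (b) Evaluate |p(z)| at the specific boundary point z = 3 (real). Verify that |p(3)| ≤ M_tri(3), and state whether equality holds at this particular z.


Coefficients: c_0 = 3, c_1 = 4, c_2 = 1. Radius r = 3.
Part (a). Triangle bound: M_tri(r) = Σ_k |c_k| r^k
  = |3|·3^0 + |4|·3^1 + |1|·3^2
  = 3 + 12 + 9 = 24.
This bounds M(r) := max_{|z|=r} |p(z)| from above; equality holds iff all terms c_k z^k can be made to align in phase at a single z on |z|=r.
Part (b). At z = 3 (real, on the circle |z| = r):
  p(3) = (3)·3^0 + (4)·3^1 + (1)·3^2 = 24.
  |p(3)| = 24.
Since all nonzero coefficients share the same sign, |p(3)| = 24 = M_tri(3); the triangle bound is attained at z = 3, so in fact M(r) = 24.

M_tri(3) = 24; |p(3)| = 24; equality at z=3: yes.


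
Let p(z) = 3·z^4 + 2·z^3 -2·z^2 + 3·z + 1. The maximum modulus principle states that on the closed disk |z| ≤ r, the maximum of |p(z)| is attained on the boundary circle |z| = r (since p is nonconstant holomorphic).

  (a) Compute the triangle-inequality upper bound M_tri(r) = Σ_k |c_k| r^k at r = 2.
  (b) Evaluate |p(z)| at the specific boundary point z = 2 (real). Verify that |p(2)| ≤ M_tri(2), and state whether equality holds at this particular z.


Coefficients: c_0 = 1, c_1 = 3, c_2 = -2, c_3 = 2, c_4 = 3. Radius r = 2.
Part (a). Triangle bound: M_tri(r) = Σ_k |c_k| r^k
  = |1|·2^0 + |3|·2^1 + |-2|·2^2 + |2|·2^3 + |3|·2^4
  = 1 + 6 + 8 + 16 + 48 = 79.
This bounds M(r) := max_{|z|=r} |p(z)| from above; equality holds iff all terms c_k z^k can be made to align in phase at a single z on |z|=r.
Part (b). At z = 2 (real, on the circle |z| = r):
  p(2) = (1)·2^0 + (3)·2^1 + (-2)·2^2 + (2)·2^3 + (3)·2^4 = 63.
  |p(2)| = 63.
Check: |p(2)| = 63 ≤ 79 = M_tri(2). ✓ Equality does not hold at z = 2 (the coefficients have mixed signs, so the terms do not all align in phase there).

M_tri(2) = 79; |p(2)| = 63; equality at z=2: no.


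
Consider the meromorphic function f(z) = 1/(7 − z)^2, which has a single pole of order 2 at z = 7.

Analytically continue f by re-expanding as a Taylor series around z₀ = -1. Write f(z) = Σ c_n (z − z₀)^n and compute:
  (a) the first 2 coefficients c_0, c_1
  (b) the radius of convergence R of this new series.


Let w = z − z₀, so z = z₀ + w.
Then 7 − z = 7 − (z₀ + w) = (7 − z₀) − w = 8 − w.
f(z) = 1/(8 − w)^2 = (1/(8)^2) · (1 − w/(8))^{−2}.
By the binomial series (1−u)^{−2} = Σ_{n≥0} C(n+1, 1) u^n for |u|<1, with u = w/(8):
  c_n = C(n+1, 1) / (8)^(n+2).
  c_0 = 1/(8)^2 = 1/64.
  c_1 = 2/(8)^3 = 1/256.
The series is valid for |w/d| < 1, i.e. |z − z₀| < |d|.
Radius of convergence: R = |7 − z₀| = |8| = 8 (distance from z₀ to the singularity z = 7).

c_0 = 1/64, c_1 = 1/256; R = 8.


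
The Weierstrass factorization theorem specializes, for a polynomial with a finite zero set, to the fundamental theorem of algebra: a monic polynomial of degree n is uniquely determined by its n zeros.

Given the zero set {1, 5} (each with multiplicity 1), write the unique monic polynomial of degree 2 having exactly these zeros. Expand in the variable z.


The polynomial is p(z) = ∏_{α ∈ S} (z − α), where S = {1, 5}.
Expanding the product yields: p(z) = z^2 -6·z + 5.
The resulting polynomial has degree 2 and real coefficients as required.

p(z) = z^2 -6·z + 5.


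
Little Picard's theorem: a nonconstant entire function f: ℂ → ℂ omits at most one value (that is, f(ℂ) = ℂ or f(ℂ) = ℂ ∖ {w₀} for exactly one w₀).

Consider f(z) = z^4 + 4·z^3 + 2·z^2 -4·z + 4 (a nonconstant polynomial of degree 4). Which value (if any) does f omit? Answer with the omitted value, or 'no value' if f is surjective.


Little Picard bounds the complement of f(ℂ) to at most one point.
For every w ∈ ℂ, the equation p(z) − w = 0 is a nonconstant polynomial in z and hence has at least one root by the fundamental theorem of algebra. So p is surjective onto ℂ, omitting no value.

Omitted value: no value.


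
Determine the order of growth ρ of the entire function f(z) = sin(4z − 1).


sin(w) is a linear combination of e^{iw} and e^{−iw} (or e^w, e^{−w} in the hyperbolic case), so |sin(w)| ≤ e^{|w|}. With w = 4z − 1, |w| ≤ 4|z| + 1 = 4r + 1 on |z| = r, giving M(r) ≤ e^{4r + 1}, so ρ ≤ 1. On a suitable ray (z = it for sin/cos; z = t for sinh/cosh, t real → ∞), |sin(4z − 1)| grows like e^{4|t|}/2, so ρ ≥ 1. Hence ρ = 1.
Therefore ρ = 1.

Order ρ = 1.


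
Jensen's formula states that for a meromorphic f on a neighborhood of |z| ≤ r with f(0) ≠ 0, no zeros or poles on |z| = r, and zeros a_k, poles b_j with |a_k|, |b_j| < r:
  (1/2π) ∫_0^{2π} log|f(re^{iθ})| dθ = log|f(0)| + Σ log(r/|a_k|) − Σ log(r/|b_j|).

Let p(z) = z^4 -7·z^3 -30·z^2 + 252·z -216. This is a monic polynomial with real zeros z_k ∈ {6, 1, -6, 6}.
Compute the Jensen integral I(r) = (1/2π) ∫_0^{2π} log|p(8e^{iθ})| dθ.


Zeros: -6, 1, 6, 6; r = 8.
Inside |z| < r: -6, 1, 6, 6. Outside (|z| ≥ r): ∅.
p(0) = -216, so log|p(0)| = log(216) = 5.3753.
Apply Jensen: I(r) = log|p(0)| + Σ_k log(r/|z_k|), summed over zeros inside |z| < r.
  log(r/|z_k|) for z_k = 6: log(8/6) = 0.2877
  log(r/|z_k|) for z_k = 1: log(8/1) = 2.0794
  log(r/|z_k|) for z_k = -6: log(8/6) = 0.2877
  log(r/|z_k|) for z_k = 6: log(8/6) = 0.2877
Sum over inside zeros: 2.9425.
I(r) = log|p(0)| + (inside sum) = 5.3753 + 2.9425 = 8.3178.
Closed form (all zeros inside, monic): I(r) = n·log(r) = 4·log(8) = 8.3178. ✓

I(r) ≈ 8.3178.


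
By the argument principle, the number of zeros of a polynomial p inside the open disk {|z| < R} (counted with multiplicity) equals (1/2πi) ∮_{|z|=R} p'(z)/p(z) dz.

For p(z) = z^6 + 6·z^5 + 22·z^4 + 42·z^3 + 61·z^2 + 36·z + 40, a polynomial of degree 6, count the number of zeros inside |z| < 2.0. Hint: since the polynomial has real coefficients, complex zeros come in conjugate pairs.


The zeros of p are: (-1 + 2i), (-1 - 2i), (-2 + 2i), (-2 - 2i), (0 + 1i), (0 - 1i).
Their magnitudes are: 2.236, 2.236, 2.828, 2.828, 1, 1.
Zeros with |z| < R = 2.0: (0 + 1i), (0 - 1i).
Count = 2.
By the argument principle, (1/2πi) ∮_{|z|=R} p'(z)/p(z) dz equals exactly this count.

Number of zeros inside |z| < 2.0: 2.


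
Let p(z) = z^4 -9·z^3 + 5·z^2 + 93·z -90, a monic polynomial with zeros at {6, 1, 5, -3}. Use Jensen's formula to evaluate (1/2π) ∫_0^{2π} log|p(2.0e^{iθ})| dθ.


Zeros: -3, 1, 5, 6; r = 2.0.
Inside |z| < r: 1. Outside (|z| ≥ r): -3, 5, 6.
p(0) = -90, so log|p(0)| = log(90) = 4.4998.
Apply Jensen: I(r) = log|p(0)| + Σ_k log(r/|z_k|), summed over zeros inside |z| < r.
  log(r/|z_k|) for z_k = 1: log(2.0/1) = 0.6931
  Outside zeros (-3, 5, 6) contribute nothing to the Jensen sum.
Sum over inside zeros: 0.6931.
I(r) = log|p(0)| + (inside sum) = 4.4998 + 0.6931 = 5.1930.
Note: since some zeros are outside |z| ≤ r, the simplified n·log(r) form does NOT apply — only the inside zeros contribute.

I(r) ≈ 5.1930.


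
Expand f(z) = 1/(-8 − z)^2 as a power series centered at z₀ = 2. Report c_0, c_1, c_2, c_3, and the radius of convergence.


Let w = z − z₀, so z = z₀ + w.
Then -8 − z = -8 − (z₀ + w) = (-8 − z₀) − w = -10 − w.
f(z) = 1/(-10 − w)^2 = (1/(-10)^2) · (1 − w/(-10))^{−2}.
By the binomial series (1−u)^{−2} = Σ_{n≥0} C(n+1, 1) u^n for |u|<1, with u = w/(-10):
  c_n = C(n+1, 1) / (-10)^(n+2).
  c_0 = 1/(-10)^2 = 1/100.
  c_1 = 2/(-10)^3 = -1/500.
  c_2 = 3/(-10)^4 = 3/10000.
  c_3 = 4/(-10)^5 = -1/25000.
The series is valid for |w/d| < 1, i.e. |z − z₀| < |d|.
Radius of convergence: R = |-8 − z₀| = |-10| = 10 (distance from z₀ to the singularity z = -8).

c_0 = 1/100, c_1 = -1/500, c_2 = 3/10000, c_3 = -1/25000; R = 10.


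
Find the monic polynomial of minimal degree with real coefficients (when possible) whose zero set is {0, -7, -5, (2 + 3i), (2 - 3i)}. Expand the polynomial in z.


The polynomial is p(z) = ∏_{α ∈ S} (z − α), where S = {0, -7, -5, (2 + 3i), (2 - 3i)}.
Expanding the product yields: p(z) = z^5 + 8·z^4 + 16·z^2 + 455·z.
Note conjugate pairs combine to real quadratics: (z − (2+3i))(z − (2−3i)) = z² − 4z + 13.
The resulting polynomial has degree 5 and real coefficients as required.

p(z) = z^5 + 8·z^4 + 16·z^2 + 455·z.


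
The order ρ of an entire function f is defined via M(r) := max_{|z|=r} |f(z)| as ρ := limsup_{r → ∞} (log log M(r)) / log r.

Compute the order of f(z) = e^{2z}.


|e^{2z}| = e^{Re(2·z) + 0} ≤ e^{2|z|^1 + 0} = e^{2r^1 + 0} on |z| = r, so ρ ≤ 1. Choosing z on |z|=r so that 2·z is real positive (always possible by picking arg z appropriately) gives |f(z)| = e^{2r^1 + 0}, matching the bound. The additive constant 0 does not affect log log M(r) ~ 1·log r. Hence ρ = 1.
Therefore ρ = 1.

Order ρ = 1.


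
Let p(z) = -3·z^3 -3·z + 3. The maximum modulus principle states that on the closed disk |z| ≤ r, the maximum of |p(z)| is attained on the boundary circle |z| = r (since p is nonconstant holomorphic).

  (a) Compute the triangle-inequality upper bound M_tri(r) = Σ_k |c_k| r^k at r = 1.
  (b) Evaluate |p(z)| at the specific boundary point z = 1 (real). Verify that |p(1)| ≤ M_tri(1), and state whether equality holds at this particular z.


Coefficients: c_0 = 3, c_1 = -3, c_2 = 0, c_3 = -3. Radius r = 1.
Part (a). Triangle bound: M_tri(r) = Σ_k |c_k| r^k
  = |3|·1^0 + |-3|·1^1 + |0|·1^2 + |-3|·1^3
  = 3 + 3 + 0 + 3 = 9.
This bounds M(r) := max_{|z|=r} |p(z)| from above; equality holds iff all terms c_k z^k can be made to align in phase at a single z on |z|=r.
Part (b). At z = 1 (real, on the circle |z| = r):
  p(1) = (3)·1^0 + (-3)·1^1 + (0)·1^2 + (-3)·1^3 = -3.
  |p(1)| = 3.
Check: |p(1)| = 3 ≤ 9 = M_tri(1). ✓ Equality does not hold at z = 1 (the coefficients have mixed signs, so the terms do not all align in phase there).

M_tri(1) = 9; |p(1)| = 3; equality at z=1: no.


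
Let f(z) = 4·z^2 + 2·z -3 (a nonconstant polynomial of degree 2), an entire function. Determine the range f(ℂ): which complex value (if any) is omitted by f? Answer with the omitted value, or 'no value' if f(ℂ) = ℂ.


Little Picard bounds the complement of f(ℂ) to at most one point.
For every w ∈ ℂ, the equation p(z) − w = 0 is a nonconstant polynomial in z and hence has at least one root by the fundamental theorem of algebra. So p is surjective onto ℂ, omitting no value.

Omitted value: no value.


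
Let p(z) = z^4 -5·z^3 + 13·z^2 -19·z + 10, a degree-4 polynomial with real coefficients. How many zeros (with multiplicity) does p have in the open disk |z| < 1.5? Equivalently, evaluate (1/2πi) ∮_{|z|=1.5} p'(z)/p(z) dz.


The zeros of p are: 2, (1 + 2i), (1 - 2i), 1.
Their magnitudes are: 2, 2.236, 2.236, 1.
Zeros with |z| < R = 1.5: 1.
Count = 1.
By the argument principle, (1/2πi) ∮_{|z|=R} p'(z)/p(z) dz equals exactly this count.

Number of zeros inside |z| < 1.5: 1.


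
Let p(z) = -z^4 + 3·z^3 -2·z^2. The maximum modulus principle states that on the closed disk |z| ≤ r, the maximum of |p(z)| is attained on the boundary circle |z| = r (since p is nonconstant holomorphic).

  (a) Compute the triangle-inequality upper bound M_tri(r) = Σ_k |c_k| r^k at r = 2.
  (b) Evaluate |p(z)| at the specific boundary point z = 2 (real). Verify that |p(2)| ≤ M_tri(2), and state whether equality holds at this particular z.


Coefficients: c_0 = 0, c_1 = 0, c_2 = -2, c_3 = 3, c_4 = -1. Radius r = 2.
Part (a). Triangle bound: M_tri(r) = Σ_k |c_k| r^k
  = |0|·2^0 + |0|·2^1 + |-2|·2^2 + |3|·2^3 + |-1|·2^4
  = 0 + 0 + 8 + 24 + 16 = 48.
This bounds M(r) := max_{|z|=r} |p(z)| from above; equality holds iff all terms c_k z^k can be made to align in phase at a single z on |z|=r.
Part (b). At z = 2 (real, on the circle |z| = r):
  p(2) = (0)·2^0 + (0)·2^1 + (-2)·2^2 + (3)·2^3 + (-1)·2^4 = 0.
  |p(2)| = 0.
Check: |p(2)| = 0 ≤ 48 = M_tri(2). ✓ Equality does not hold at z = 2 (the coefficients have mixed signs, so the terms do not all align in phase there).

M_tri(2) = 48; |p(2)| = 0; equality at z=2: no.


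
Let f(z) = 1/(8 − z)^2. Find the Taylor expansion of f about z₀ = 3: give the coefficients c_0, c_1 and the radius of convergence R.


Let w = z − z₀, so z = z₀ + w.
Then 8 − z = 8 − (z₀ + w) = (8 − z₀) − w = 5 − w.
f(z) = 1/(5 − w)^2 = (1/(5)^2) · (1 − w/(5))^{−2}.
By the binomial series (1−u)^{−2} = Σ_{n≥0} C(n+1, 1) u^n for |u|<1, with u = w/(5):
  c_n = C(n+1, 1) / (5)^(n+2).
  c_0 = 1/(5)^2 = 1/25.
  c_1 = 2/(5)^3 = 2/125.
The series is valid for |w/d| < 1, i.e. |z − z₀| < |d|.
Radius of convergence: R = |8 − z₀| = |5| = 5 (distance from z₀ to the singularity z = 8).

c_0 = 1/25, c_1 = 2/125; R = 5.


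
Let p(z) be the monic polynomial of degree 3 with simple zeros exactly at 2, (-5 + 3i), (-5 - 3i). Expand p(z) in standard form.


The polynomial is p(z) = ∏_{α ∈ S} (z − α), where S = {2, (-5 + 3i), (-5 - 3i)}.
Expanding the product yields: p(z) = z^3 + 8·z^2 + 14·z -68.
Note conjugate pairs combine to real quadratics: (z − (-5+3i))(z − (-5−3i)) = z² + 10z + 34.
The resulting polynomial has degree 3 and real coefficients as required.

p(z) = z^3 + 8·z^2 + 14·z -68.


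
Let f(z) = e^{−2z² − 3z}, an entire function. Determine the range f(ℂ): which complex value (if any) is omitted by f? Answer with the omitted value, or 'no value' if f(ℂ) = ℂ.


Little Picard bounds the complement of f(ℂ) to at most one point.
The exponent g(z) = −2z² − 3z is a nonconstant polynomial, hence surjective onto ℂ. So e^{g(z)} takes every value in {e^w : w ∈ ℂ} = ℂ ∖ {0}. Adding 0 shifts the range to ℂ ∖ {0}. f omits exactly 0.

Omitted value: 0.


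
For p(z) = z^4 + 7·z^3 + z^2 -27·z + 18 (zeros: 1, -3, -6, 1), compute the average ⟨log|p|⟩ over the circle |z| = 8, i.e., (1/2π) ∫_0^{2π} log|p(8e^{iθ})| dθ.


Zeros: -6, -3, 1, 1; r = 8.
Inside |z| < r: -6, -3, 1, 1. Outside (|z| ≥ r): ∅.
p(0) = 18, so log|p(0)| = log(18) = 2.8904.
Apply Jensen: I(r) = log|p(0)| + Σ_k log(r/|z_k|), summed over zeros inside |z| < r.
  log(r/|z_k|) for z_k = 1: log(8/1) = 2.0794
  log(r/|z_k|) for z_k = -3: log(8/3) = 0.9808
  log(r/|z_k|) for z_k = -6: log(8/6) = 0.2877
  log(r/|z_k|) for z_k = 1: log(8/1) = 2.0794
Sum over inside zeros: 5.4274.
I(r) = log|p(0)| + (inside sum) = 2.8904 + 5.4274 = 8.3178.
Closed form (all zeros inside, monic): I(r) = n·log(r) = 4·log(8) = 8.3178. ✓

I(r) ≈ 8.3178.


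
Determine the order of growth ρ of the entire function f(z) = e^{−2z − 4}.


|e^{−2z − 4}| = e^{Re(-2·z) + -4} ≤ e^{2|z|^1 + -4} = e^{2r^1 + -4} on |z| = r, so ρ ≤ 1. Choosing z on |z|=r so that -2·z is real positive (always possible by picking arg z appropriately) gives |f(z)| = e^{2r^1 + -4}, matching the bound. The additive constant -4 does not affect log log M(r) ~ 1·log r. Hence ρ = 1.
Therefore ρ = 1.

Order ρ = 1.


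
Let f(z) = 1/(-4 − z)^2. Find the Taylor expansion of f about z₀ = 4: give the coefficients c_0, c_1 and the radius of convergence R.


Let w = z − z₀, so z = z₀ + w.
Then -4 − z = -4 − (z₀ + w) = (-4 − z₀) − w = -8 − w.
f(z) = 1/(-8 − w)^2 = (1/(-8)^2) · (1 − w/(-8))^{−2}.
By the binomial series (1−u)^{−2} = Σ_{n≥0} C(n+1, 1) u^n for |u|<1, with u = w/(-8):
  c_n = C(n+1, 1) / (-8)^(n+2).
  c_0 = 1/(-8)^2 = 1/64.
  c_1 = 2/(-8)^3 = -1/256.
The series is valid for |w/d| < 1, i.e. |z − z₀| < |d|.
Radius of convergence: R = |-4 − z₀| = |-8| = 8 (distance from z₀ to the singularity z = -4).

c_0 = 1/64, c_1 = -1/256; R = 8.


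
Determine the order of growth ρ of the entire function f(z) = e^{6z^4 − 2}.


|e^{6z^4 − 2}| = e^{Re(6·z^4) + -2} ≤ e^{6|z|^4 + -2} = e^{6r^4 + -2} on |z| = r, so ρ ≤ 4. Choosing z on |z|=r so that 6·z^4 is real positive (always possible by picking arg z appropriately) gives |f(z)| = e^{6r^4 + -2}, matching the bound. The additive constant -2 does not affect log log M(r) ~ 4·log r. Hence ρ = 4.
Therefore ρ = 4.

Order ρ = 4.


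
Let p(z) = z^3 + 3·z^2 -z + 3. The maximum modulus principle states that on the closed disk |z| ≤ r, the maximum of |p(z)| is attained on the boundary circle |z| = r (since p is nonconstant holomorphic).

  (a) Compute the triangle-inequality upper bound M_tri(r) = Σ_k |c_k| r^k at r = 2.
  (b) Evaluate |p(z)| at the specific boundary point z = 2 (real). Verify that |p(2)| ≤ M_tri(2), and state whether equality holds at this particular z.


Coefficients: c_0 = 3, c_1 = -1, c_2 = 3, c_3 = 1. Radius r = 2.
Part (a). Triangle bound: M_tri(r) = Σ_k |c_k| r^k
  = |3|·2^0 + |-1|·2^1 + |3|·2^2 + |1|·2^3
  = 3 + 2 + 12 + 8 = 25.
This bounds M(r) := max_{|z|=r} |p(z)| from above; equality holds iff all terms c_k z^k can be made to align in phase at a single z on |z|=r.
Part (b). At z = 2 (real, on the circle |z| = r):
  p(2) = (3)·2^0 + (-1)·2^1 + (3)·2^2 + (1)·2^3 = 21.
  |p(2)| = 21.
Check: |p(2)| = 21 ≤ 25 = M_tri(2). ✓ Equality does not hold at z = 2 (the coefficients have mixed signs, so the terms do not all align in phase there).

M_tri(2) = 25; |p(2)| = 21; equality at z=2: no.


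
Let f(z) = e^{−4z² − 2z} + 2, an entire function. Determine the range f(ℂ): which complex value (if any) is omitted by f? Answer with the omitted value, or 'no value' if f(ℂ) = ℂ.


Little Picard bounds the complement of f(ℂ) to at most one point.
The exponent g(z) = −4z² − 2z is a nonconstant polynomial, hence surjective onto ℂ. So e^{g(z)} takes every value in {e^w : w ∈ ℂ} = ℂ ∖ {0}. Adding 2 shifts the range to ℂ ∖ {2}. f omits exactly 2.

Omitted value: 2.


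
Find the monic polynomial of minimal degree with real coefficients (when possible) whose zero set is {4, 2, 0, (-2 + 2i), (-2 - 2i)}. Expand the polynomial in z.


The polynomial is p(z) = ∏_{α ∈ S} (z − α), where S = {4, 2, 0, (-2 + 2i), (-2 - 2i)}.
Expanding the product yields: p(z) = z^5 -2·z^4 -8·z^3 -16·z^2 + 64·z.
Note conjugate pairs combine to real quadratics: (z − (-2+2i))(z − (-2−2i)) = z² + 4z + 8.
The resulting polynomial has degree 5 and real coefficients as required.

p(z) = z^5 -2·z^4 -8·z^3 -16·z^2 + 64·z.


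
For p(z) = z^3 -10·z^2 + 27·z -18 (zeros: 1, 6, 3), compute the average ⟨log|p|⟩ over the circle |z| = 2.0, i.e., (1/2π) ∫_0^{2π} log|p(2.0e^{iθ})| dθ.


Zeros: 1, 3, 6; r = 2.0.
Inside |z| < r: 1. Outside (|z| ≥ r): 3, 6.
p(0) = -18, so log|p(0)| = log(18) = 2.8904.
Apply Jensen: I(r) = log|p(0)| + Σ_k log(r/|z_k|), summed over zeros inside |z| < r.
  log(r/|z_k|) for z_k = 1: log(2.0/1) = 0.6931
  Outside zeros (3, 6) contribute nothing to the Jensen sum.
Sum over inside zeros: 0.6931.
I(r) = log|p(0)| + (inside sum) = 2.8904 + 0.6931 = 3.5835.
Note: since some zeros are outside |z| ≤ r, the simplified n·log(r) form does NOT apply — only the inside zeros contribute.

I(r) ≈ 3.5835.


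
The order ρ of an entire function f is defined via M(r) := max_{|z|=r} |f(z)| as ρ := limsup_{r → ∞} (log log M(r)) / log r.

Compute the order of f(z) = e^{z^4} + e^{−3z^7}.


Each summand is entire of order 4 and 7 respectively (as in the single-exponential case). The order of a sum is at most the max of the orders, so ρ ≤ 7. For the lower bound: on |z|=r choose arg z so that -3z^7 is real positive; then |e^{-3z^7}| = e^{3r^7} while |e^{1z^4}| ≤ e^{1r^4} = o(e^{3r^7}). So |f| ≥ e^{3r^7}(1 − o(1)) and ρ ≥ 7. Hence ρ = max(4, 7) = 7.
Therefore ρ = 7.

Order ρ = 7.


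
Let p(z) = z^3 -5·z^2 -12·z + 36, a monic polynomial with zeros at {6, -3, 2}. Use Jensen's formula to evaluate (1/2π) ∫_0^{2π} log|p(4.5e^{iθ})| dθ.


Zeros: -3, 2, 6; r = 4.5.
Inside |z| < r: -3, 2. Outside (|z| ≥ r): 6.
p(0) = 36, so log|p(0)| = log(36) = 3.5835.
Apply Jensen: I(r) = log|p(0)| + Σ_k log(r/|z_k|), summed over zeros inside |z| < r.
  log(r/|z_k|) for z_k = -3: log(4.5/3) = 0.4055
  log(r/|z_k|) for z_k = 2: log(4.5/2) = 0.8109
  Outside zeros (6) contribute nothing to the Jensen sum.
Sum over inside zeros: 1.2164.
I(r) = log|p(0)| + (inside sum) = 3.5835 + 1.2164 = 4.7999.
Note: since some zeros are outside |z| ≤ r, the simplified n·log(r) form does NOT apply — only the inside zeros contribute.

I(r) ≈ 4.7999.


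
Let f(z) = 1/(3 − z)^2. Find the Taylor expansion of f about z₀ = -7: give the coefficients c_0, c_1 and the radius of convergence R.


Let w = z − z₀, so z = z₀ + w.
Then 3 − z = 3 − (z₀ + w) = (3 − z₀) − w = 10 − w.
f(z) = 1/(10 − w)^2 = (1/(10)^2) · (1 − w/(10))^{−2}.
By the binomial series (1−u)^{−2} = Σ_{n≥0} C(n+1, 1) u^n for |u|<1, with u = w/(10):
  c_n = C(n+1, 1) / (10)^(n+2).
  c_0 = 1/(10)^2 = 1/100.
  c_1 = 2/(10)^3 = 1/500.
The series is valid for |w/d| < 1, i.e. |z − z₀| < |d|.
Radius of convergence: R = |3 − z₀| = |10| = 10 (distance from z₀ to the singularity z = 3).

c_0 = 1/100, c_1 = 1/500; R = 10.


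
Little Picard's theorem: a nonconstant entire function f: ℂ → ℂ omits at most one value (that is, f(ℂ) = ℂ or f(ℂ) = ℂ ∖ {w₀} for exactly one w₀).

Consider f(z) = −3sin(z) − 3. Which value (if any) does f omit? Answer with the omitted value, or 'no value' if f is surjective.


Little Picard bounds the complement of f(ℂ) to at most one point.
sin is entire and surjective onto ℂ: for every w ∈ ℂ, sin(ζ) = w has a solution ζ ∈ ℂ (e.g., via the complex inverse arcsin). With ζ = z this gives z = ζ/(1). Then -3·sin(z) takes every value in -3·ℂ = ℂ, and adding -3 is a bijection of ℂ. So f is surjective and omits no value. (Note: only on the real line is sin bounded by [−1, 1].)

Omitted value: no value.


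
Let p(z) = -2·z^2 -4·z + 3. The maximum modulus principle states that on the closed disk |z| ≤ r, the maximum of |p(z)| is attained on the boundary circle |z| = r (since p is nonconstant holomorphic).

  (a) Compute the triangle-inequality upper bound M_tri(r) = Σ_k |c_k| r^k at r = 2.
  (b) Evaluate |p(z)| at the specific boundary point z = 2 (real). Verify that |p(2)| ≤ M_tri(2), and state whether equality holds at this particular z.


Coefficients: c_0 = 3, c_1 = -4, c_2 = -2. Radius r = 2.
Part (a). Triangle bound: M_tri(r) = Σ_k |c_k| r^k
  = |3|·2^0 + |-4|·2^1 + |-2|·2^2
  = 3 + 8 + 8 = 19.
This bounds M(r) := max_{|z|=r} |p(z)| from above; equality holds iff all terms c_k z^k can be made to align in phase at a single z on |z|=r.
Part (b). At z = 2 (real, on the circle |z| = r):
  p(2) = (3)·2^0 + (-4)·2^1 + (-2)·2^2 = -13.
  |p(2)| = 13.
Check: |p(2)| = 13 ≤ 19 = M_tri(2). ✓ Equality does not hold at z = 2 (the coefficients have mixed signs, so the terms do not all align in phase there).

M_tri(2) = 19; |p(2)| = 13; equality at z=2: no.


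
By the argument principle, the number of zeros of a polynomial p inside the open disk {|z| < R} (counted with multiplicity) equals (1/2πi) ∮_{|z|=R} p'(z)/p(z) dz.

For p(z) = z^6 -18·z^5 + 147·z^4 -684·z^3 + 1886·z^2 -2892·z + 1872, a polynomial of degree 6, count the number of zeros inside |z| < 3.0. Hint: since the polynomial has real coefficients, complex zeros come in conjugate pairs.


The zeros of p are: (3 + 3i), (3 - 3i), (3 + 2i), (3 - 2i), 2, 4.
Their magnitudes are: 4.243, 4.243, 3.606, 3.606, 2, 4.
Zeros with |z| < R = 3.0: 2.
Count = 1.
By the argument principle, (1/2πi) ∮_{|z|=R} p'(z)/p(z) dz equals exactly this count.

Number of zeros inside |z| < 3.0: 1.


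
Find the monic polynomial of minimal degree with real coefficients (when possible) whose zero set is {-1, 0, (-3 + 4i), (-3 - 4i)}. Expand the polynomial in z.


The polynomial is p(z) = ∏_{α ∈ S} (z − α), where S = {-1, 0, (-3 + 4i), (-3 - 4i)}.
Expanding the product yields: p(z) = z^4 + 7·z^3 + 31·z^2 + 25·z.
Note conjugate pairs combine to real quadratics: (z − (-3+4i))(z − (-3−4i)) = z² + 6z + 25.
The resulting polynomial has degree 4 and real coefficients as required.

p(z) = z^4 + 7·z^3 + 31·z^2 + 25·z.


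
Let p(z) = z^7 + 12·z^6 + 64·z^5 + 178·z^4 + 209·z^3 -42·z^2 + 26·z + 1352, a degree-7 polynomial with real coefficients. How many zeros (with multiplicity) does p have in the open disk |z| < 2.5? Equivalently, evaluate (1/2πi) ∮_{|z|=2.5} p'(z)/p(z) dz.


The zeros of p are: -4, (1 + 1i), (1 - 1i), (-3 + 2i), (-3 - 2i), (-2 + 3i), (-2 - 3i).
Their magnitudes are: 4, 1.414, 1.414, 3.606, 3.606, 3.606, 3.606.
Zeros with |z| < R = 2.5: (1 + 1i), (1 - 1i).
Count = 2.
By the argument principle, (1/2πi) ∮_{|z|=R} p'(z)/p(z) dz equals exactly this count.

Number of zeros inside |z| < 2.5: 2.
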